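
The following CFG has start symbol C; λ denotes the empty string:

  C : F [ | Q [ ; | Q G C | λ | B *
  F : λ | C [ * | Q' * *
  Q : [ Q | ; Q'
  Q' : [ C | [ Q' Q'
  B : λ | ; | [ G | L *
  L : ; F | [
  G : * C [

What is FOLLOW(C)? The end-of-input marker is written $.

{ $, *, [ }

C is the start symbol, so $ ∈ FOLLOW(C).
In C : Q G C: C is at the end, add FOLLOW(C) = { $, *, [ }.
In F : C [ *: add FIRST([ *) = { [ }.
In Q' : [ C: C is at the end, add FOLLOW(Q') = { *, [ }.
In G : * C [: add FIRST([) = { [ }.
Union: FOLLOW(C) = { $, *, [ }.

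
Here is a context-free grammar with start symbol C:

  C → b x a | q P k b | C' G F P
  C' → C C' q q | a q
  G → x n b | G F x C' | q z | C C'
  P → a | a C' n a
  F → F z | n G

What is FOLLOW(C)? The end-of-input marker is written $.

C is the start symbol, so $ ∈ FOLLOW(C).
In C' → C C' q q: add FIRST(C' q q) = { a, b, q }.
In G → C C': add FIRST(C') = { a, b, q }.
Union: FOLLOW(C) = { $, a, b, q }.

{ $, a, b, q }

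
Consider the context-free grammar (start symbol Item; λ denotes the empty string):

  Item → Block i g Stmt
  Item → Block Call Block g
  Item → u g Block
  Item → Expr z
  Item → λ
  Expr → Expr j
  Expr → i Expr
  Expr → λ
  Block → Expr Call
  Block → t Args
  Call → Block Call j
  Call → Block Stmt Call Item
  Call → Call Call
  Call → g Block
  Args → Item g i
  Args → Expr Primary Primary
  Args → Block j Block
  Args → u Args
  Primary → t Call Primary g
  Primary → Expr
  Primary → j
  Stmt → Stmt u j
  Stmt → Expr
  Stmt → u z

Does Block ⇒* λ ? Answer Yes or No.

Nullable nonterminals: Args, Expr, Item, Primary, Stmt.
No production of Block has an RHS whose symbols are all nullable, so Block is not nullable.

No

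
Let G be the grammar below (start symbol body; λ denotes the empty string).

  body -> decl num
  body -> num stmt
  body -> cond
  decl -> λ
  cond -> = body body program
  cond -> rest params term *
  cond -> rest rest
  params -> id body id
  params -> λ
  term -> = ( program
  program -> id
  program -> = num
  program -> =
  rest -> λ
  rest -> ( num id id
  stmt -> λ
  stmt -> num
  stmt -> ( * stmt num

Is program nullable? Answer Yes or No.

Nullable nonterminals: body, cond, decl, params, rest, stmt.
No production of program has an RHS whose symbols are all nullable, so program is not nullable.

No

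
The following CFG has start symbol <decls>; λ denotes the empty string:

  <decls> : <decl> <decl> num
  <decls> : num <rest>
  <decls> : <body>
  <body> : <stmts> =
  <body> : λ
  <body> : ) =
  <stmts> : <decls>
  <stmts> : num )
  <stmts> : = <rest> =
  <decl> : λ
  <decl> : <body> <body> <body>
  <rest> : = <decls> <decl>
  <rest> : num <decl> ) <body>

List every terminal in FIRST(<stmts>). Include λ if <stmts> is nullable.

From <stmts> : <decls>: add FIRST(<decls>) = { ), =, num, λ } (including λ since <decls> is nullable).
<stmts> : num ) contributes {num}.
<stmts> : = <rest> = contributes {=}.
Union: FIRST(<stmts>) = { ), =, num, λ }.

{ ), =, num, λ }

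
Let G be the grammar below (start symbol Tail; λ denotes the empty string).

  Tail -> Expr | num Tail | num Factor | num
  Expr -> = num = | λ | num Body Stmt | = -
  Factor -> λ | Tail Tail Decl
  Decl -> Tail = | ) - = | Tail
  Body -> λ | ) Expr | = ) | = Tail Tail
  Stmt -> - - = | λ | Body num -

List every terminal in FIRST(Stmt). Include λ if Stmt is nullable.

Stmt -> - - = contributes {-}.
Stmt -> λ contributes λ.
From Stmt -> Body num -: Body nullable, take FIRST(Body) ∪ {num} = { ), =, num }.
Union: FIRST(Stmt) = { ), -, =, num, λ }.

{ ), -, =, num, λ }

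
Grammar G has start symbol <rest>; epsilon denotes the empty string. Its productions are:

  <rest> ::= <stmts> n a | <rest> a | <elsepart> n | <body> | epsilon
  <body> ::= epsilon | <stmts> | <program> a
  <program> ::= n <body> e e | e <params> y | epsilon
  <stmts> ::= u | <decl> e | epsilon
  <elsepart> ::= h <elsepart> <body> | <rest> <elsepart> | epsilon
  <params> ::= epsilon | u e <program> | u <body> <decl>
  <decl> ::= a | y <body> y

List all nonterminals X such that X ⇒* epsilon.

{ <body>, <elsepart>, <params>, <program>, <rest>, <stmts> }

Directly nullable (have an epsilon-production): <rest>, <body>, <program>, <stmts>, <elsepart>, <params>.
No other nonterminal has a production whose RHS symbols are all nullable.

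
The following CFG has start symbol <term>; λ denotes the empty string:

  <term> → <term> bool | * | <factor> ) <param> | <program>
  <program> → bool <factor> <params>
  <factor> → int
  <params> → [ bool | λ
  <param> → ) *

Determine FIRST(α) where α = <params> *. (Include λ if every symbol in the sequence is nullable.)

Add FIRST(<params>)\{λ} = { [ }; <params> is nullable, continue.
* is a terminal; add {*} and stop.

{ *, [ }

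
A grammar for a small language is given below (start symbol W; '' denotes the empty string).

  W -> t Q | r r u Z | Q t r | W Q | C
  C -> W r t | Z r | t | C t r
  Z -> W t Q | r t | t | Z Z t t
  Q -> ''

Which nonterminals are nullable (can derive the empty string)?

{ Q }

Directly nullable (have an ''-production): Q.
No other nonterminal has a production whose RHS symbols are all nullable.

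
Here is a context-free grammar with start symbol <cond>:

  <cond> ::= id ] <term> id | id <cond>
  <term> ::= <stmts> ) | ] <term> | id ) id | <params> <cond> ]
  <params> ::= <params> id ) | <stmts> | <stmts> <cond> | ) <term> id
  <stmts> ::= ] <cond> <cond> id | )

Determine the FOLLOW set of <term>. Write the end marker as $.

In <cond> ::= id ] <term> id: add FIRST(id) = { id }.
In <term> ::= ] <term>: <term> is at the end, add FOLLOW(<term>) = { id }.
In <params> ::= ) <term> id: add FIRST(id) = { id }.
Union: FOLLOW(<term>) = { id }.

{ id }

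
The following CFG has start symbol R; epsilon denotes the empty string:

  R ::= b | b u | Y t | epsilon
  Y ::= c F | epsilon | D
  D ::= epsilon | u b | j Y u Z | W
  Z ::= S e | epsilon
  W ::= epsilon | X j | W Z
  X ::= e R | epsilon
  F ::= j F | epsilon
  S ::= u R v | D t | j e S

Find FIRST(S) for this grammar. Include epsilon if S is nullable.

S ::= u R v contributes {u}.
From S ::= D t: D nullable, take FIRST(D) ∪ {t} = { e, j, t, u }.
S ::= j e S contributes {j}.
Union: FIRST(S) = { e, j, t, u }.

{ e, j, t, u }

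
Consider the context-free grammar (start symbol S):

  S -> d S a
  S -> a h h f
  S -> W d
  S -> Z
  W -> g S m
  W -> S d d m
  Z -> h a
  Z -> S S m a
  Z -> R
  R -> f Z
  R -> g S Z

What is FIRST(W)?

W -> g S m contributes {g}.
From W -> S d d m: add FIRST(S) = { a, d, f, g, h }.
Union: FIRST(W) = { a, d, f, g, h }.

{ a, d, f, g, h }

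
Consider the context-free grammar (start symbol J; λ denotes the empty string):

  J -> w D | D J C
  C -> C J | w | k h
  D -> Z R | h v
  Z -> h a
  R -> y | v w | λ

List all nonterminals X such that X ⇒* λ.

Directly nullable (have an λ-production): R.
No other nonterminal has a production whose RHS symbols are all nullable.

{ R }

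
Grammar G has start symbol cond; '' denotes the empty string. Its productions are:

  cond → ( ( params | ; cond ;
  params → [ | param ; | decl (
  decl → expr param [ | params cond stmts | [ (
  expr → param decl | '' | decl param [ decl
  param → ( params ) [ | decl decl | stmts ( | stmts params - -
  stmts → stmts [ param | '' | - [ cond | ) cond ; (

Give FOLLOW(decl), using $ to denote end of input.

In params → decl (: add FIRST(() = { ( }.
In expr → param decl: decl is at the end, add FOLLOW(expr) = { (, ), -, [ }.
In expr → decl param [ decl: add FIRST(param [ decl) = { (, ), -, [ }.
In expr → decl param [ decl: decl is at the end, add FOLLOW(expr) = { (, ), -, [ }.
In param → decl decl: add FIRST(decl) = { (, ), -, [ }.
In param → decl decl: decl is at the end, add FOLLOW(param) = { (, ), -, ;, [ }.
Union: FOLLOW(decl) = { (, ), -, ;, [ }.

{ (, ), -, ;, [ }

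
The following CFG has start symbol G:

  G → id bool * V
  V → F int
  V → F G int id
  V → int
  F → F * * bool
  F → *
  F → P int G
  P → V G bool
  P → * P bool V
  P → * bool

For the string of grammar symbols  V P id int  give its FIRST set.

Add FIRST(V) = { *, int }; V is not nullable, stop.

{ *, int }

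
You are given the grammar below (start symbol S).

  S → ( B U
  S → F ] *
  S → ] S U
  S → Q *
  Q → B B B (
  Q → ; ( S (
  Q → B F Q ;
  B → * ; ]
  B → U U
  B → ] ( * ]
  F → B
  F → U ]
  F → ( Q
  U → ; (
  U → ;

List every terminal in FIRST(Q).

{ *, ;, ] }

From Q → B B B (: add FIRST(B) = { *, ;, ] }.
Q → ; ( S ( contributes {;}.
From Q → B F Q ;: add FIRST(B) = { *, ;, ] }.
Union: FIRST(Q) = { *, ;, ] }.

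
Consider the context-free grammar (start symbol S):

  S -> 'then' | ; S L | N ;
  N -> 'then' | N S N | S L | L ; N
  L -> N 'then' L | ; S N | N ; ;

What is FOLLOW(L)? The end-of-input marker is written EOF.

In S -> ; S L: L is at the end, add FOLLOW(S) = { EOF, 'then', ; }.
In N -> S L: L is at the end, add FOLLOW(N) = { EOF, 'then', ; }.
In N -> L ; N: add FIRST(; N) = { ; }.
In L -> N 'then' L: L is at the end, add FOLLOW(L) = { EOF, 'then', ; }.
Union: FOLLOW(L) = { EOF, 'then', ; }.

{ EOF, 'then', ; }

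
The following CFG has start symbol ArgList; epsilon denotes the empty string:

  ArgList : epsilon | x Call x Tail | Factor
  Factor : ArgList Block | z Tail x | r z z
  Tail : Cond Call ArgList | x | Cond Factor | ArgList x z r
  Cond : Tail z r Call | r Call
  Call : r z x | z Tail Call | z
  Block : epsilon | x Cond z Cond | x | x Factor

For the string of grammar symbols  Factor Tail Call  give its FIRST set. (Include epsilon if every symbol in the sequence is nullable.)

Add FIRST(Factor)\{epsilon} = { r, x, z }; Factor is nullable, continue.
Add FIRST(Tail) = { r, x, z }; Tail is not nullable, stop.

{ r, x, z }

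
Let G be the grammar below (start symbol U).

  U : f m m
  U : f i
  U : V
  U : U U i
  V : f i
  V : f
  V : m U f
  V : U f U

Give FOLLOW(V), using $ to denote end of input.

In U : V: V is at the end, add FOLLOW(U) = { $, f, i, m }.
Union: FOLLOW(V) = { $, f, i, m }.

{ $, f, i, m }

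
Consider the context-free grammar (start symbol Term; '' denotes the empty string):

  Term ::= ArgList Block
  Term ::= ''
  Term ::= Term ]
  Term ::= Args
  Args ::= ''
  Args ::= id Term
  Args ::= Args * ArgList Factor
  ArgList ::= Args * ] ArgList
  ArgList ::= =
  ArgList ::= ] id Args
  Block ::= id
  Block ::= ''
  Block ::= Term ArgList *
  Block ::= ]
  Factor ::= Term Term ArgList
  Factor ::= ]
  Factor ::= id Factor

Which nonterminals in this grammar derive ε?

Directly nullable (have an ''-production): Term, Args, Block.
No other nonterminal has a production whose RHS symbols are all nullable.

{ Args, Block, Term }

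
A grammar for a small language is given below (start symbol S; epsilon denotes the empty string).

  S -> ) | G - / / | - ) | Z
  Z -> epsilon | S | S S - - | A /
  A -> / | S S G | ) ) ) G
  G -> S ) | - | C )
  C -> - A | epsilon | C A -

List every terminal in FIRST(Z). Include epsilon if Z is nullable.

{ ), -, /, epsilon }

Z -> epsilon contributes epsilon.
From Z -> S: add FIRST(S) = { ), -, /, epsilon } (including epsilon since S is nullable).
From Z -> S S - -: S, S nullable, take FIRST(S) ∪ FIRST(S) ∪ {-} = { ), -, / }.
From Z -> A /: add FIRST(A) = { ), -, / }.
Union: FIRST(Z) = { ), -, /, epsilon }.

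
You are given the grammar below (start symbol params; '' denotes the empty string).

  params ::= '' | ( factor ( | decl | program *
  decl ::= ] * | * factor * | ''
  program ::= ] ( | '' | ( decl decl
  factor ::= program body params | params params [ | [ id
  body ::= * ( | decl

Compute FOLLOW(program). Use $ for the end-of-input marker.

{ (, *, ] }

In params ::= program *: add FIRST(*) = { * }.
In factor ::= program body params: add FIRST(body params)\{''} = { (, *, ] }.
  Since body params is nullable, also add FOLLOW(factor) = { (, * }.
Union: FOLLOW(program) = { (, *, ] }.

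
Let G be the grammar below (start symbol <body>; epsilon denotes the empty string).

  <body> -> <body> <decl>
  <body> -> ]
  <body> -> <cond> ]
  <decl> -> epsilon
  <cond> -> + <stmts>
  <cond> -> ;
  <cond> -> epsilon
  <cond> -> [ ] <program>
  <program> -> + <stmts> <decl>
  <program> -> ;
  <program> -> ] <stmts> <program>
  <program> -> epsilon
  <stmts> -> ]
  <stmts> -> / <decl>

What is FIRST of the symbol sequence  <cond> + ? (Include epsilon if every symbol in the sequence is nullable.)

{ +, ;, [ }

Add FIRST(<cond>)\{epsilon} = { +, ;, [ }; <cond> is nullable, continue.
+ is a terminal; add {+} and stop.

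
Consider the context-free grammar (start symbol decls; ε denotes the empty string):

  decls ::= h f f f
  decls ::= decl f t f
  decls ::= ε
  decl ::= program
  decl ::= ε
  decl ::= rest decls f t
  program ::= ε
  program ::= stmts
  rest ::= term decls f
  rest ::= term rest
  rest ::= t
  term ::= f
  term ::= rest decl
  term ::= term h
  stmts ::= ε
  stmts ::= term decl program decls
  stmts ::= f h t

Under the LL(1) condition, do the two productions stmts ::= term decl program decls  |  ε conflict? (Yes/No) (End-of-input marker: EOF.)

Yes

FIRST(term decl program decls) = { f, t } and FIRST(ε) = { ε }.
The second alternative is nullable and FOLLOW(stmts) = { f, h, t } shares f with FIRST of the first — conflict.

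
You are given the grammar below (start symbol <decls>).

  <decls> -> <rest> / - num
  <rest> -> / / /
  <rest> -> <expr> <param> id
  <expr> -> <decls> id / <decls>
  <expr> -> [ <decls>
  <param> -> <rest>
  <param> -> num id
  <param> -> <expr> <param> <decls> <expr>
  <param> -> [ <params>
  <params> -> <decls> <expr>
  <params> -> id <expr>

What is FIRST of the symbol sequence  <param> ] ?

{ /, [, num }

Add FIRST(<param>) = { /, [, num }; <param> is not nullable, stop.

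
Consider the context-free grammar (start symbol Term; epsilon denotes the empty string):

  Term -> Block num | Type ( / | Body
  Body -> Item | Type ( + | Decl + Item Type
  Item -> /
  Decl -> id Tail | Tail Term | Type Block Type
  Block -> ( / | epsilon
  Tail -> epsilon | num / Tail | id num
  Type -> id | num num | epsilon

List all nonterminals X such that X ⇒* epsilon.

{ Block, Decl, Tail, Type }

Directly nullable (have an epsilon-production): Block, Tail, Type.
Decl -> Type Block Type with every symbol nullable, so Decl is nullable.
No other nonterminal has a production whose RHS symbols are all nullable.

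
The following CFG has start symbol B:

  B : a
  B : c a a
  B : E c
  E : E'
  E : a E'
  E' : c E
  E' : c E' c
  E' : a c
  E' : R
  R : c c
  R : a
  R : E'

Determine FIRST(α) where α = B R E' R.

Add FIRST(B) = { a, c }; B is not nullable, stop.

{ a, c }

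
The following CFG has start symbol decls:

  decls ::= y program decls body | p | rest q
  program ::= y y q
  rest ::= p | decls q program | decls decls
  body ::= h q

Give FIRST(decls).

decls ::= y program decls body contributes {y}.
decls ::= p contributes {p}.
From decls ::= rest q: add FIRST(rest) = { p, y }.
Union: FIRST(decls) = { p, y }.

{ p, y }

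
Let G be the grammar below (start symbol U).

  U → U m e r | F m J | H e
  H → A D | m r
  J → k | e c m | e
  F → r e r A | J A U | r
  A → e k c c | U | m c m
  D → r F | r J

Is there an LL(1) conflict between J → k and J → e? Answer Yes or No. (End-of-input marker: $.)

FIRST(k) = { k } and FIRST(e) = { e }.
The FIRST sets are disjoint and neither alternative is nullable — no conflict.

No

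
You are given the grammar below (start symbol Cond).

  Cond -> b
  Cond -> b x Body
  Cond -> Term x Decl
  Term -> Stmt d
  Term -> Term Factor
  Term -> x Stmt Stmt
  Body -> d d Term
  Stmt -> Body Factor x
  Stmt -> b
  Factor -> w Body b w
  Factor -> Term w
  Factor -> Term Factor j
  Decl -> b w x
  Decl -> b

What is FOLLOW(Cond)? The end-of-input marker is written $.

{ $ }

Cond is the start symbol, so $ ∈ FOLLOW(Cond).
Union: FOLLOW(Cond) = { $ }.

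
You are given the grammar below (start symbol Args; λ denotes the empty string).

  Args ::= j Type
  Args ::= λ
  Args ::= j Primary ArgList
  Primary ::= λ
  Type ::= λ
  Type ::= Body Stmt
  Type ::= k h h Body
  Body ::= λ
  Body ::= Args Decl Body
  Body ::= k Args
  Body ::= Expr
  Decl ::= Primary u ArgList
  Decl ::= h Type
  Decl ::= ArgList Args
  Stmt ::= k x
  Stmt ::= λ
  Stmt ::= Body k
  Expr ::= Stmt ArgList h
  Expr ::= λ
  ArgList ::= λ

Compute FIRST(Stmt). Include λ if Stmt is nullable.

Stmt ::= k x contributes {k}.
Stmt ::= λ contributes λ.
From Stmt ::= Body k: Body nullable, take FIRST(Body) ∪ {k} = { h, j, k, u }.
Union: FIRST(Stmt) = { h, j, k, u, λ }.

{ h, j, k, u, λ }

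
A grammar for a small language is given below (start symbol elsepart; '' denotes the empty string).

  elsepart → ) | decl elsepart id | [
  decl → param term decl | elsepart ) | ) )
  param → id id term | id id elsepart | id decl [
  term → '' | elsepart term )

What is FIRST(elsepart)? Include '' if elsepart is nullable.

{ ), [, id }

elsepart → ) contributes {)}.
From elsepart → decl elsepart id: add FIRST(decl) = { ), [, id }.
elsepart → [ contributes {[}.
Union: FIRST(elsepart) = { ), [, id }.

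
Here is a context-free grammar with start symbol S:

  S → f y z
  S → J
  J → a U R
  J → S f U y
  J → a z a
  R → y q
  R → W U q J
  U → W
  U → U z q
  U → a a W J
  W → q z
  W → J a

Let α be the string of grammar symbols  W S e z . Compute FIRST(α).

{ a, f, q }

Add FIRST(W) = { a, f, q }; W is not nullable, stop.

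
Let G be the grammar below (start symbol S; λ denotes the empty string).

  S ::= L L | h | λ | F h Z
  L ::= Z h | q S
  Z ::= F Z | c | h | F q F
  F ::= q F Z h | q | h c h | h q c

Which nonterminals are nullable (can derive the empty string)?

{ S }

Directly nullable (have an λ-production): S.
No other nonterminal has a production whose RHS symbols are all nullable.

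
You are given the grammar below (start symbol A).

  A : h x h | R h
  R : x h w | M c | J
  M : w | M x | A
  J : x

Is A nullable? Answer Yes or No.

No

No nonterminal in this grammar is nullable.
No production of A has an RHS whose symbols are all nullable, so A is not nullable.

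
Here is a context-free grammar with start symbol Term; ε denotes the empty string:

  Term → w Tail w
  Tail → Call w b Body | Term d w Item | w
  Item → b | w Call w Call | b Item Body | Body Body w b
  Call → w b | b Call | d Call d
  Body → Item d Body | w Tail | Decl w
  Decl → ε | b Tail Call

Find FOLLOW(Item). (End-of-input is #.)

{ b, d, w }

In Tail → Term d w Item: Item is at the end, add FOLLOW(Tail) = { b, d, w }.
In Item → b Item Body: add FIRST(Body) = { b, w }.
In Body → Item d Body: add FIRST(d Body) = { d }.
Union: FOLLOW(Item) = { b, d, w }.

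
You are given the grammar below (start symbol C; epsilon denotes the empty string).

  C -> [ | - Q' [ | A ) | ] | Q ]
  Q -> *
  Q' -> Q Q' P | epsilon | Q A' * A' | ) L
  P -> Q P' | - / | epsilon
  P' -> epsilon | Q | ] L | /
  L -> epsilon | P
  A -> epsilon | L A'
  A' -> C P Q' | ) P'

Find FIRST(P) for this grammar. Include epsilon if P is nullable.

From P -> Q P': add FIRST(Q) = { * }.
P -> - / contributes {-}.
P -> epsilon contributes epsilon.
Union: FIRST(P) = { *, -, epsilon }.

{ *, -, epsilon }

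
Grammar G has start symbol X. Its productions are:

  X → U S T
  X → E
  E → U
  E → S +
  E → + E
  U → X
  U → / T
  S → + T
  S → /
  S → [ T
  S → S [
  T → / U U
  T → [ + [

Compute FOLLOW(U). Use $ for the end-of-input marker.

In X → U S T: add FIRST(S T) = { +, /, [ }.
In E → U: U is at the end, add FOLLOW(E) = { $, +, /, [ }.
In T → / U U: add FIRST(U) = { +, /, [ }.
In T → / U U: U is at the end, add FOLLOW(T) = { $, +, /, [ }.
Union: FOLLOW(U) = { $, +, /, [ }.

{ $, +, /, [ }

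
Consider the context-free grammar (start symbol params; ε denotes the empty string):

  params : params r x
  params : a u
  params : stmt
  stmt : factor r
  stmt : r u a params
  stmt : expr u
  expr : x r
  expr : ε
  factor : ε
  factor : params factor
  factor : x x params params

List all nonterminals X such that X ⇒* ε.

{ expr, factor }

Directly nullable (have an ε-production): expr, factor.
No other nonterminal has a production whose RHS symbols are all nullable.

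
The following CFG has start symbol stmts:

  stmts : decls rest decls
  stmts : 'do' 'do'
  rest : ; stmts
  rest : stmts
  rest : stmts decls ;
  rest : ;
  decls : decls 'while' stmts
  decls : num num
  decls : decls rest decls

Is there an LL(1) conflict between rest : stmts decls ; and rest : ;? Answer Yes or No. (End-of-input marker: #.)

No

FIRST(stmts decls ;) = { 'do', num } and FIRST(;) = { ; }.
The FIRST sets are disjoint and neither alternative is nullable — no conflict.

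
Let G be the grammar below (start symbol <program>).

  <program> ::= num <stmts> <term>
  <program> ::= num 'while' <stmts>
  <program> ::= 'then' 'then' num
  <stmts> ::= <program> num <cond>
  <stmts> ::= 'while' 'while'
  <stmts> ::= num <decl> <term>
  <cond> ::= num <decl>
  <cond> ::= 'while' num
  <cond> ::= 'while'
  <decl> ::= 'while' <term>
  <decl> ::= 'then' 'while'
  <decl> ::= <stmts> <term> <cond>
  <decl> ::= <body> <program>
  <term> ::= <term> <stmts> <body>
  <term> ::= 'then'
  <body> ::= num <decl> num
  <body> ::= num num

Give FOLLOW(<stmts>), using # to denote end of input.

In <program> ::= num <stmts> <term>: add FIRST(<term>) = { 'then' }.
In <program> ::= num 'while' <stmts>: <stmts> is at the end, add FOLLOW(<program>) = { #, 'then', num }.
In <decl> ::= <stmts> <term> <cond>: add FIRST(<term> <cond>) = { 'then' }.
In <term> ::= <term> <stmts> <body>: add FIRST(<body>) = { num }.
Union: FOLLOW(<stmts>) = { #, 'then', num }.

{ #, 'then', num }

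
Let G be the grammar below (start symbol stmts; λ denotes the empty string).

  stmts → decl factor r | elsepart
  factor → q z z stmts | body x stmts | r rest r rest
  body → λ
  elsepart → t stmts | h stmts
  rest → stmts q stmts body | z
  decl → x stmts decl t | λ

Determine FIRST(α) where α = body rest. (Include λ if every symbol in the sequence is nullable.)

Add FIRST(body)\{λ} = {  }; body is nullable, continue.
Add FIRST(rest) = { h, q, r, t, x, z }; rest is not nullable, stop.

{ h, q, r, t, x, z }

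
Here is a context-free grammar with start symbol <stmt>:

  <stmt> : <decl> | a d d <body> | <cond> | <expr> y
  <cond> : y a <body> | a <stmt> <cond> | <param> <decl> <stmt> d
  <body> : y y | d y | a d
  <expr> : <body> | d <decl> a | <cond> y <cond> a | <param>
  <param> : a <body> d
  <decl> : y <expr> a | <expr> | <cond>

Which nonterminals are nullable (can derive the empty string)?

No nonterminal has an empty production or an RHS whose symbols are all nullable.

{ } (none)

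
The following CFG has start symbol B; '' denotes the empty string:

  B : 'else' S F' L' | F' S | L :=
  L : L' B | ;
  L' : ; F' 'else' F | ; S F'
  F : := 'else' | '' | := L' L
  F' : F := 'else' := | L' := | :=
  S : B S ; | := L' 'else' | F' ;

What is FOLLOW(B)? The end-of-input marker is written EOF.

B is the start symbol, so EOF ∈ FOLLOW(B).
In L : L' B: B is at the end, add FOLLOW(L) = { EOF, 'else', :=, ; }.
In S : B S ;: add FIRST(S ;) = { 'else', :=, ; }.
Union: FOLLOW(B) = { EOF, 'else', :=, ; }.

{ EOF, 'else', :=, ; }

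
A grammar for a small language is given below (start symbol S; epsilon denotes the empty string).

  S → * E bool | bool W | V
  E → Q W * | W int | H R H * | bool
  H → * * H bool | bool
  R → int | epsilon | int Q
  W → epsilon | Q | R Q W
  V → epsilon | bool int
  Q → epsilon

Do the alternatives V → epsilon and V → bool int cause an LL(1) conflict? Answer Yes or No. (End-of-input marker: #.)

FIRST(epsilon) = { epsilon } and FIRST(bool int) = { bool }.
The first is nullable but FOLLOW(V) = { # } is disjoint from FIRST of the second.

No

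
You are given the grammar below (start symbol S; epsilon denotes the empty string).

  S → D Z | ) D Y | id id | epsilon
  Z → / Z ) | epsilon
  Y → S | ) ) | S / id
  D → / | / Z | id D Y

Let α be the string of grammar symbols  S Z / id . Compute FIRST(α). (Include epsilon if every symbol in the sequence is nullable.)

Add FIRST(S)\{epsilon} = { ), /, id }; S is nullable, continue.
Add FIRST(Z)\{epsilon} = { / }; Z is nullable, continue.
/ is a terminal; add {/} and stop.

{ ), /, id }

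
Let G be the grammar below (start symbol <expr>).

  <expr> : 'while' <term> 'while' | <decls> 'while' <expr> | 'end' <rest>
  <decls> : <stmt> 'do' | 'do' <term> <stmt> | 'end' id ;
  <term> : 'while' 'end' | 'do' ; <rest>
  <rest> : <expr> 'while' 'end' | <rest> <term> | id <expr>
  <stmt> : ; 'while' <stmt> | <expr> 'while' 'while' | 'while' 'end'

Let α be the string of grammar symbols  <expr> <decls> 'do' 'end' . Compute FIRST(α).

{ 'do', 'end', 'while', ; }

Add FIRST(<expr>) = { 'do', 'end', 'while', ; }; <expr> is not nullable, stop.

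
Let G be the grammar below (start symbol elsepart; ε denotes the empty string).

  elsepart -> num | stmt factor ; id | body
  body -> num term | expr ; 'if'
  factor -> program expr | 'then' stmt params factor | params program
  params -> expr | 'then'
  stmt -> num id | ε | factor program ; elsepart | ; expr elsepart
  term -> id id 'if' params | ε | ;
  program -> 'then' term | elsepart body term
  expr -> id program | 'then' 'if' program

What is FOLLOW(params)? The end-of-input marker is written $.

In factor -> 'then' stmt params factor: add FIRST(factor) = { 'then', ;, id, num }.
In factor -> params program: add FIRST(program) = { 'then', ;, id, num }.
In term -> id id 'if' params: params is at the end, add FOLLOW(term) = { $, 'then', ;, id, num }.
Union: FOLLOW(params) = { $, 'then', ;, id, num }.

{ $, 'then', ;, id, num }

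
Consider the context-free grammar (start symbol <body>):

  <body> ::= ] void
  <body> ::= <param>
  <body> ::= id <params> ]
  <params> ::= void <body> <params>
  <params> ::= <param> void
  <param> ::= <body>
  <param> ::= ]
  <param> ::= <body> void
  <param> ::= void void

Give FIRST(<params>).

{ ], id, void }

<params> ::= void <body> <params> contributes {void}.
From <params> ::= <param> void: add FIRST(<param>) = { ], id, void }.
Union: FIRST(<params>) = { ], id, void }.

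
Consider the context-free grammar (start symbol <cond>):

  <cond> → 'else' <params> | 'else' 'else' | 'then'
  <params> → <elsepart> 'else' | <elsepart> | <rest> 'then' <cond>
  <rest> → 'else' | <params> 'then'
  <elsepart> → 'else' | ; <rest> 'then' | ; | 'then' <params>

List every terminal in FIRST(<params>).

From <params> → <elsepart> 'else': add FIRST(<elsepart>) = { 'else', 'then', ; }.
From <params> → <elsepart>: add FIRST(<elsepart>) = { 'else', 'then', ; }.
From <params> → <rest> 'then' <cond>: add FIRST(<rest>) = { 'else', 'then', ; }.
Union: FIRST(<params>) = { 'else', 'then', ; }.

{ 'else', 'then', ; }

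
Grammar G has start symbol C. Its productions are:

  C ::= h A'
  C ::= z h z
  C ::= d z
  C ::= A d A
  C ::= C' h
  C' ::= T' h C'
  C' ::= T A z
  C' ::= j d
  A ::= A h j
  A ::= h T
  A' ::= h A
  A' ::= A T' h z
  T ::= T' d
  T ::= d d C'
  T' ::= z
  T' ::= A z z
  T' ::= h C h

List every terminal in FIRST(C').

{ d, h, j, z }

From C' ::= T' h C': add FIRST(T') = { h, z }.
From C' ::= T A z: add FIRST(T) = { d, h, z }.
C' ::= j d contributes {j}.
Union: FIRST(C') = { d, h, j, z }.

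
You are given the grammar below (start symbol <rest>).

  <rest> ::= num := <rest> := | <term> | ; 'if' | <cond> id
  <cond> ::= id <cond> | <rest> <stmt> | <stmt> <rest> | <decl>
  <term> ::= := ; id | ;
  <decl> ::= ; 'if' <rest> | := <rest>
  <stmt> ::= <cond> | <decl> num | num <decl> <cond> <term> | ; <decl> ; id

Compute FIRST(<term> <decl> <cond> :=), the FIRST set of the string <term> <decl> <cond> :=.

{ :=, ; }

Add FIRST(<term>) = { :=, ; }; <term> is not nullable, stop.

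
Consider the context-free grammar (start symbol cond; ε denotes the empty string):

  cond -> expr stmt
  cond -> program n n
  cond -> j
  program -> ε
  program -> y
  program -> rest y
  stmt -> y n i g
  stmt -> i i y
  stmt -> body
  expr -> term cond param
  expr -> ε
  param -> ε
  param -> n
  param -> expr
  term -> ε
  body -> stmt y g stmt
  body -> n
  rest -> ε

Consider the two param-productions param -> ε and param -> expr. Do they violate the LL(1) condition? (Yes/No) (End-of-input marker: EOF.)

FIRST(ε) = { ε } and FIRST(expr) = { i, j, n, y, ε }.
Both alternatives are nullable, violating the LL(1) condition.

Yes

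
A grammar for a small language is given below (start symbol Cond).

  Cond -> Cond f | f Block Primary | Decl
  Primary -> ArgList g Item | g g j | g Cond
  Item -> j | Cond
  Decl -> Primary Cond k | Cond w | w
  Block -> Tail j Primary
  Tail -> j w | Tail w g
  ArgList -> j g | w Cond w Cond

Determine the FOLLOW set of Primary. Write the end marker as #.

{ #, f, g, j, k, w }

In Cond -> f Block Primary: Primary is at the end, add FOLLOW(Cond) = { #, f, g, j, k, w }.
In Decl -> Primary Cond k: add FIRST(Cond k) = { f, g, j, w }.
In Block -> Tail j Primary: Primary is at the end, add FOLLOW(Block) = { g, j, w }.
Union: FOLLOW(Primary) = { #, f, g, j, k, w }.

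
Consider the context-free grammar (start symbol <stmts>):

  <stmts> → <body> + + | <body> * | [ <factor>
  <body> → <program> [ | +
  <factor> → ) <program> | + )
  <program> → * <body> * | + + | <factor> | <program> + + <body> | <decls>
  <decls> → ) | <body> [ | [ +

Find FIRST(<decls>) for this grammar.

{ ), *, +, [ }

<decls> → ) contributes {)}.
From <decls> → <body> [: add FIRST(<body>) = { ), *, +, [ }.
<decls> → [ + contributes {[}.
Union: FIRST(<decls>) = { ), *, +, [ }.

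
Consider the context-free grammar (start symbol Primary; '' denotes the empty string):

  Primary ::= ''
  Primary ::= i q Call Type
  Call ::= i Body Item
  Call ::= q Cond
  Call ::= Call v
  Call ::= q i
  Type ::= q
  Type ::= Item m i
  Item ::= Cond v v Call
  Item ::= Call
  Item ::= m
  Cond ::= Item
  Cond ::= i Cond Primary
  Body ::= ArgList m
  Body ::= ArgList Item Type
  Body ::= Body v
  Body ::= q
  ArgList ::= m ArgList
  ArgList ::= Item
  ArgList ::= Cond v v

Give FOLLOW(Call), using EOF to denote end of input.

In Primary ::= i q Call Type: add FIRST(Type) = { i, m, q }.
In Call ::= Call v: add FIRST(v) = { v }.
In Item ::= Cond v v Call: Call is at the end, add FOLLOW(Item) = { i, m, q, v }.
In Item ::= Call: Call is at the end, add FOLLOW(Item) = { i, m, q, v }.
Union: FOLLOW(Call) = { i, m, q, v }.

{ i, m, q, v }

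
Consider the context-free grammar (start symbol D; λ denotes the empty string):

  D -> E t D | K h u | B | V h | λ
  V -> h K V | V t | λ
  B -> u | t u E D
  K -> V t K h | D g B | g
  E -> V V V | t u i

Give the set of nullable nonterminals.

{ D, E, V }

Directly nullable (have an λ-production): D, V.
E -> V V V with every symbol nullable, so E is nullable.
No other nonterminal has a production whose RHS symbols are all nullable.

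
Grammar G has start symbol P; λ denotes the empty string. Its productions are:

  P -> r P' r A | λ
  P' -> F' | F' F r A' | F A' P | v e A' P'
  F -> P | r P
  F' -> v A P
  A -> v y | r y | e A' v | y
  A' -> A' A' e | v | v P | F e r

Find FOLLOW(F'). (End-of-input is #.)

In P' -> F': F' is at the end, add FOLLOW(P') = { r }.
In P' -> F' F r A': add FIRST(F r A') = { r }.
Union: FOLLOW(F') = { r }.

{ r }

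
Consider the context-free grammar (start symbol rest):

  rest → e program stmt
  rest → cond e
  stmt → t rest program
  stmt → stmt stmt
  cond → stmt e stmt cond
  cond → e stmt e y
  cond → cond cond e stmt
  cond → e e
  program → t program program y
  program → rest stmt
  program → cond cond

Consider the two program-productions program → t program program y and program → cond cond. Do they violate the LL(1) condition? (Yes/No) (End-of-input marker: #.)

Yes

FIRST(t program program y) = { t } and FIRST(cond cond) = { e, t }.
Both contain t, so the two alternatives are not disjoint — LL(1) conflict.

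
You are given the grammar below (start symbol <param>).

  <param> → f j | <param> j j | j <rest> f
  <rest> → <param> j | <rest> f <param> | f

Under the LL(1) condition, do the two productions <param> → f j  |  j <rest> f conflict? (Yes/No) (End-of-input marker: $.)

FIRST(f j) = { f } and FIRST(j <rest> f) = { j }.
The FIRST sets are disjoint and neither alternative is nullable — no conflict.

No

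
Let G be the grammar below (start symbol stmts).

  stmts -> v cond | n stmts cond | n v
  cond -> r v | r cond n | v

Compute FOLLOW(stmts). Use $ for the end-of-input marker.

stmts is the start symbol, so $ ∈ FOLLOW(stmts).
In stmts -> n stmts cond: add FIRST(cond) = { r, v }.
Union: FOLLOW(stmts) = { $, r, v }.

{ $, r, v }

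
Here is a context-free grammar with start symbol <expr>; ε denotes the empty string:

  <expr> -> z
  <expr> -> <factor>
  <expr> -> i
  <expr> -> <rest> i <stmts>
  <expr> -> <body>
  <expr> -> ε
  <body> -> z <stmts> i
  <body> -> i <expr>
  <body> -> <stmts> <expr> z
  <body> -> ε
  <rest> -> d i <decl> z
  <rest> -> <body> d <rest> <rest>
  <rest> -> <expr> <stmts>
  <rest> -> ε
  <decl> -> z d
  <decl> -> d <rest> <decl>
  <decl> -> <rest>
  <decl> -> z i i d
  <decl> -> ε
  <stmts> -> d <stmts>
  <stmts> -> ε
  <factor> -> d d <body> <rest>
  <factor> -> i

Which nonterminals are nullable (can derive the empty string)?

Directly nullable (have an ε-production): <expr>, <body>, <rest>, <decl>, <stmts>.
No other nonterminal has a production whose RHS symbols are all nullable.

{ <body>, <decl>, <expr>, <rest>, <stmts> }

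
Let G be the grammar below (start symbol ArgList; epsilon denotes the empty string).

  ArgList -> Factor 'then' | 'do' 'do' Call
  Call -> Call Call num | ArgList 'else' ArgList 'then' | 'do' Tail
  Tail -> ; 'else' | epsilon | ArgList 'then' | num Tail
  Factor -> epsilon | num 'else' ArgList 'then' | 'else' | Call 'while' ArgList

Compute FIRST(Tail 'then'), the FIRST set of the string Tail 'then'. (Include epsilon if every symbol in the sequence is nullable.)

{ 'do', 'else', 'then', ;, num }

Add FIRST(Tail)\{epsilon} = { 'do', 'else', 'then', ;, num }; Tail is nullable, continue.
'then' is a terminal; add {'then'} and stop.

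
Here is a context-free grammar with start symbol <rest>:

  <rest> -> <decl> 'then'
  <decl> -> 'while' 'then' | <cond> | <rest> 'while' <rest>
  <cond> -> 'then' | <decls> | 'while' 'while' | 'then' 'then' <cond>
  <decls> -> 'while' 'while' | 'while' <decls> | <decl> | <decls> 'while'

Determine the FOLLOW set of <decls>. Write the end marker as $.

{ 'then', 'while' }

In <cond> -> <decls>: <decls> is at the end, add FOLLOW(<cond>) = { 'then', 'while' }.
In <decls> -> 'while' <decls>: <decls> is at the end, add FOLLOW(<decls>) = { 'then', 'while' }.
In <decls> -> <decls> 'while': add FIRST('while') = { 'while' }.
Union: FOLLOW(<decls>) = { 'then', 'while' }.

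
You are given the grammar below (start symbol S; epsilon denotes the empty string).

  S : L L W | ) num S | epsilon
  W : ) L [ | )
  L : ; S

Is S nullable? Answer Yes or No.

Yes

S has an epsilon-production, so S ⇒ epsilon.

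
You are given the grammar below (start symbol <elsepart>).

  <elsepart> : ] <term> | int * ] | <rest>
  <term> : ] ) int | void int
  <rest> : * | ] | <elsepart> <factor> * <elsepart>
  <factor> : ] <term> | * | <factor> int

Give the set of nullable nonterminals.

No nonterminal has an empty production or an RHS whose symbols are all nullable.

{ } (none)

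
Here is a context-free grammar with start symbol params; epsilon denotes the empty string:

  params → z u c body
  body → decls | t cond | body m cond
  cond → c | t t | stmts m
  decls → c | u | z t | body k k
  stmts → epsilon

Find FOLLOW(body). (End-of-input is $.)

In params → z u c body: body is at the end, add FOLLOW(params) = { $ }.
In body → body m cond: add FIRST(m cond) = { m }.
In decls → body k k: add FIRST(k k) = { k }.
Union: FOLLOW(body) = { $, k, m }.

{ $, k, m }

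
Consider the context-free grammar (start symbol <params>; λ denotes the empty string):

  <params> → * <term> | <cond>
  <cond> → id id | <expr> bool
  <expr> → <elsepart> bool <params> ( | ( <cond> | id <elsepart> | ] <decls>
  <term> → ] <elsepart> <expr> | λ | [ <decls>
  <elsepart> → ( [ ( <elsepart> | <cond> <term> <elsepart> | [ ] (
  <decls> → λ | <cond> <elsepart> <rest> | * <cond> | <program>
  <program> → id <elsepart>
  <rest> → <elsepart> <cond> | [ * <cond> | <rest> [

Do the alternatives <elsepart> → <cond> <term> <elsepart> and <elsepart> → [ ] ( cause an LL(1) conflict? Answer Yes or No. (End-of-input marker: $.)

Yes

FIRST(<cond> <term> <elsepart>) = { (, [, ], id } and FIRST([ ] () = { [ }.
Both contain [, so the two alternatives are not disjoint — LL(1) conflict.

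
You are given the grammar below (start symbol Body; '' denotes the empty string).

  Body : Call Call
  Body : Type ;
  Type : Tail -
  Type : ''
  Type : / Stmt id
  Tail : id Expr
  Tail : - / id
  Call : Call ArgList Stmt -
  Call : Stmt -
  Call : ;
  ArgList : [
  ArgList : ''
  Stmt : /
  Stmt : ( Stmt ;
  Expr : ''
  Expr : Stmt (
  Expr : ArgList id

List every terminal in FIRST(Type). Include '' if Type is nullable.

{ -, /, id, '' }

From Type : Tail -: add FIRST(Tail) = { -, id }.
Type : '' contributes ''.
Type : / Stmt id contributes {/}.
Union: FIRST(Type) = { -, /, id, '' }.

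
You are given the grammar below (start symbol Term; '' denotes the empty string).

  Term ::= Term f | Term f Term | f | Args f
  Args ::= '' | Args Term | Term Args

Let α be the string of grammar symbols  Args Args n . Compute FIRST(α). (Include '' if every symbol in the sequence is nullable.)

{ f, n }

Add FIRST(Args)\{''} = { f }; Args is nullable, continue.
Add FIRST(Args)\{''} = { f }; Args is nullable, continue.
n is a terminal; add {n} and stop.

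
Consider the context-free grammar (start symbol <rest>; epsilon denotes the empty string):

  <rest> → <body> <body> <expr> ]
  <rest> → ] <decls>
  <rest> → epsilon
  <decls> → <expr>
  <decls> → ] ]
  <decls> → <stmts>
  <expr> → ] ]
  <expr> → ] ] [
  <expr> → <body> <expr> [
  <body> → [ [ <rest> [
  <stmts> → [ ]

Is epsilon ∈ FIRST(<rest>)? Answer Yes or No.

<rest> has an epsilon-production, so <rest> ⇒ epsilon.

Yes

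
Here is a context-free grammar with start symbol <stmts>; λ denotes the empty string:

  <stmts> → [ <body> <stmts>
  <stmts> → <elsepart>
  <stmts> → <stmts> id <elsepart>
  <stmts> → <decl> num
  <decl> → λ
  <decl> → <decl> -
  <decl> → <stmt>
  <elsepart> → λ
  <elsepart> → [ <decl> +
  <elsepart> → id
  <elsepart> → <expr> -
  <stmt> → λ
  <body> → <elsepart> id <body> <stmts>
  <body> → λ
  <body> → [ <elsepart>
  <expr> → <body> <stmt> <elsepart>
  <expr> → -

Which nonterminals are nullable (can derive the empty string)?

{ <body>, <decl>, <elsepart>, <expr>, <stmt>, <stmts> }

Directly nullable (have an λ-production): <decl>, <elsepart>, <stmt>, <body>.
<expr> → <body> <stmt> <elsepart> with every symbol nullable, so <expr> is nullable.
<stmts> → <elsepart> with every symbol nullable, so <stmts> is nullable.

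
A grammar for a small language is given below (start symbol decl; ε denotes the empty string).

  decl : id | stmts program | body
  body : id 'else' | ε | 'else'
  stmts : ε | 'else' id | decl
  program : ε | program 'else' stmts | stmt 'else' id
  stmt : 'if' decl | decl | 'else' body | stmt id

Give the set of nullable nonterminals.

{ body, decl, program, stmt, stmts }

Directly nullable (have an ε-production): body, stmts, program.
stmt : decl with every symbol nullable, so stmt is nullable.
decl : stmts program with every symbol nullable, so decl is nullable.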